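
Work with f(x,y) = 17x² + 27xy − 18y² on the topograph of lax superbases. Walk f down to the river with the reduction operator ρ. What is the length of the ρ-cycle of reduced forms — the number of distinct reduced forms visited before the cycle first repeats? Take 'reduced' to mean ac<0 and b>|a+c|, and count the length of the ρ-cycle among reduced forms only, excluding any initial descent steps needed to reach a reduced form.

D = 1953, ⌊√D⌋ = 44
river: ρ → (-18,9,26)
river: ρ → (26,43,-1)
river: ρ → (-1,43,26)
river: ρ → (26,9,-18)
river: ρ → (-18,27,17)
river: ρ → (17,41,-4)
river: ρ → (-4,39,27)
river: ρ → (27,15,-16)
river: ρ → (-16,17,26)
river: ρ → (26,35,-7)
river: ρ → (-7,35,26)
river: ρ → (26,17,-16)
river: ρ → (-16,15,27)
river: ρ → (27,39,-4)
river: ρ → (-4,41,17)
river: ρ → (17,27,-18)
ρ-cycle length = 16 (tail of 0 descent steps not counted)

16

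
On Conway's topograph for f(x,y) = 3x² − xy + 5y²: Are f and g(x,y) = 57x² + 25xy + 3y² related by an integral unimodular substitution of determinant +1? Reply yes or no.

D₁ = -59, D₂ = -59
f: reduced (well bottom): (3,-1,5) with a≤c, −a<b≤a
g: flip: (57,25,3)→(3,-25,57)
g: translate: b→-1 (≡-25 mod 6), so (3,-25,57)→(3,-1,5)
g: reduced (well bottom): (3,-1,5) with a≤c, −a<b≤a
reduced forms (3, -1, 5) vs (3, -1, 5) ⇒ equivalent

yes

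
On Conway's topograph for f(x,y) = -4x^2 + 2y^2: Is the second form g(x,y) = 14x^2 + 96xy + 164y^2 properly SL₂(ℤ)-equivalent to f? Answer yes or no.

D₁ = 32, D₂ = 32
river cycle of f (length 2): (2, 4, -2), (-2, 4, 2)
river cycle of g (length 2): (2, 4, -2), (-2, 4, 2)
cycles coincide ⇒ equivalent

yes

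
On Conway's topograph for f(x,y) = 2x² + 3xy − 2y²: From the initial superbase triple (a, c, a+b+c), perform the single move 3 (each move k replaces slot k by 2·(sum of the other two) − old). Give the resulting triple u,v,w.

start (2,-2,3) = (f(1,0),f(0,1),f(1,1))
replace slot 3: 2·(2+(-2)) − 3 = -3 → (2,-2,-3)

2,-2,-3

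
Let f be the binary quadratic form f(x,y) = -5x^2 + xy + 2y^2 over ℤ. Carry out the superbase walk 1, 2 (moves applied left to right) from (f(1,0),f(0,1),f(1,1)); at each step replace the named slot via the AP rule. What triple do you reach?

start (-5,2,-2) = (f(1,0),f(0,1),f(1,1))
replace slot 1: 2·(2+(-2)) − (-5) = 5 → (5,2,-2)
replace slot 2: 2·(5+(-2)) − 2 = 4 → (5,4,-2)

5,4,-2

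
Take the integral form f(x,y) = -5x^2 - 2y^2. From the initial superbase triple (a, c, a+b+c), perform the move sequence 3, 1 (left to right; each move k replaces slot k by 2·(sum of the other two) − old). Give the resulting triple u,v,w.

start (-5,-2,-7) = (f(1,0),f(0,1),f(1,1))
replace slot 3: 2·((-5)+(-2)) − (-7) = -7 → (-5,-2,-7)
replace slot 1: 2·((-2)+(-7)) − (-5) = -13 → (-13,-2,-7)

-13,-2,-7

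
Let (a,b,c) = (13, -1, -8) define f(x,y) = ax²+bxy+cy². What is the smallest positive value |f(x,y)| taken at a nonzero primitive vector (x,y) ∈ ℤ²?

descent: ρ → (-8,17,4)  [lands on river]
river: ρ → (4,15,-12)
river: ρ → (-12,9,7)
river: ρ → (7,19,-2)
river: ρ → (-2,17,16)
river: ρ → (16,15,-3)
river: ρ → (-3,15,16)
river: ρ → (16,17,-2)
river: ρ → (-2,19,7)
river: ρ → (7,9,-12)
river: ρ → (-12,15,4)
river: ρ → (4,17,-8)
river: ρ → (-8,15,6)
river: ρ → (6,9,-14)
river: ρ → (-14,19,1)
river: ρ → (1,19,-14)
river: ρ → (-14,9,6)
river: ρ → (6,15,-8)
closes: descent 1, river 18
min |a| on river = 1

1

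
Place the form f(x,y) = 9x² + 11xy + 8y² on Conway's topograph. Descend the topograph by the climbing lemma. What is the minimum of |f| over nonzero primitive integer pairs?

translate: b→-7 (≡11 mod 18), so (9,11,8)→(9,-7,6)
flip: (9,-7,6)→(6,7,9)
translate: b→-5 (≡7 mod 12), so (6,7,9)→(6,-5,8)
reduced (well bottom): (6,-5,8) with a≤c, −a<b≤a
well minimum = a = 6

6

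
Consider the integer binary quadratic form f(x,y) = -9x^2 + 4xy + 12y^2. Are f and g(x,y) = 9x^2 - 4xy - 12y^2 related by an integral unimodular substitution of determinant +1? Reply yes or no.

D₁ = 448, D₂ = 448
river cycle of f (length 6): (12, 20, -1), (-1, 20, 12), (12, 4, -9), (-9, 14, 7), (7, 14, -9), (-9, 4, 12)
river cycle of g (length 6): (-12, 4, 9), (9, 14, -7), (-7, 14, 9), (9, 4, -12), (-12, 20, 1), (1, 20, -12)
cycles differ ⇒ inequivalent

no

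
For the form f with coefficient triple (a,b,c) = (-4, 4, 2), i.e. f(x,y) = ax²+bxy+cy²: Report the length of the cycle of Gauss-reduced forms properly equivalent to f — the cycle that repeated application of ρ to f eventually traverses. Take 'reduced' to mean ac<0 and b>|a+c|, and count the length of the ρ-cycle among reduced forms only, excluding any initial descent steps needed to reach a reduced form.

D = 48, ⌊√D⌋ = 6
river: ρ → (2,4,-4)
river: ρ → (-4,4,2)
ρ-cycle length = 2 (tail of 0 descent steps not counted)

2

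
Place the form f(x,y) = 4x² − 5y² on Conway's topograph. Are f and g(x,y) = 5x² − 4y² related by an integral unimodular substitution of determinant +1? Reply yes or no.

D₁ = 80, D₂ = 80
river cycle of f (length 2): (4, 8, -1), (-1, 8, 4)
river cycle of g (length 2): (-4, 8, 1), (1, 8, -4)
cycles differ ⇒ inequivalent

no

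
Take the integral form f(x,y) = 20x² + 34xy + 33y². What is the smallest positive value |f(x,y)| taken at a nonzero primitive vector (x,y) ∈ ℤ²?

translate: b→-6 (≡34 mod 40), so (20,34,33)→(20,-6,19)
flip: (20,-6,19)→(19,6,20)
reduced (well bottom): (19,6,20) with a≤c, −a<b≤a
well minimum = a = 19

19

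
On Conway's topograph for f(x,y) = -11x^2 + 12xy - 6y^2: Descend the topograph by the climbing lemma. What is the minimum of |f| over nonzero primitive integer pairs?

translate: b→10 (≡-12 mod 22), so (11,-12,6)→(11,10,5)
flip: (11,10,5)→(5,-10,11)
translate: b→0 (≡-10 mod 10), so (5,-10,11)→(5,0,6)
reduced (well bottom): (5,0,6) with a≤c, −a<b≤a
well minimum |f| = |-5| = 5 (negative-definite)

5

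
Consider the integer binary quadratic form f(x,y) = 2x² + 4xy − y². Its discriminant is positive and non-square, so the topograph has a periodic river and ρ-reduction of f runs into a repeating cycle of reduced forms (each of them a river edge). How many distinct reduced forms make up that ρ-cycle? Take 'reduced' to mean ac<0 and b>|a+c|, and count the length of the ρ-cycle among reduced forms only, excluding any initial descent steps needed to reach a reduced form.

D = 24, ⌊√D⌋ = 4
river: ρ → (-1,4,2)
river: ρ → (2,4,-1)
ρ-cycle length = 2 (tail of 0 descent steps not counted)

2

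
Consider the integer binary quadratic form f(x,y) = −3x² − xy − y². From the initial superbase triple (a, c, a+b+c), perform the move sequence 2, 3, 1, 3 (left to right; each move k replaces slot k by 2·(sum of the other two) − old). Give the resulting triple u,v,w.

start (-3,-1,-5) = (f(1,0),f(0,1),f(1,1))
replace slot 2: 2·((-3)+(-5)) − (-1) = -15 → (-3,-15,-5)
replace slot 3: 2·((-3)+(-15)) − (-5) = -31 → (-3,-15,-31)
replace slot 1: 2·((-15)+(-31)) − (-3) = -89 → (-89,-15,-31)
replace slot 3: 2·((-89)+(-15)) − (-31) = -177 → (-89,-15,-177)

-89,-15,-177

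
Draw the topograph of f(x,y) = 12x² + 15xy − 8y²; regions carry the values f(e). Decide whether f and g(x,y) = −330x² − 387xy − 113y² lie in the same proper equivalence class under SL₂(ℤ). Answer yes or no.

D₁ = 609, D₂ = 609
river cycle of f (length 16): (-8, 17, 10), (10, 23, -2), (-2, 21, 21), (21, 21, -2), (-2, 23, 10), (10, 17, -8), (-8, 15, 12), (12, 9, -11), (-11, 13, 10), (10, 7, -14), … (6 more)
river cycle of g (length 16): (-8, 17, 10), (10, 23, -2), (-2, 21, 21), (21, 21, -2), (-2, 23, 10), (10, 17, -8), (-8, 15, 12), (12, 9, -11), (-11, 13, 10), (10, 7, -14), … (6 more)
cycles coincide ⇒ equivalent

yes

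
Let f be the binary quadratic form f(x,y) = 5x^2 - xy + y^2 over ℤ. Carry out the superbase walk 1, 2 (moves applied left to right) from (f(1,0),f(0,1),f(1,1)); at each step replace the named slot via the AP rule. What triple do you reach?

start (5,1,5) = (f(1,0),f(0,1),f(1,1))
replace slot 1: 2·(1+5) − 5 = 7 → (7,1,5)
replace slot 2: 2·(7+5) − 1 = 23 → (7,23,5)

7,23,5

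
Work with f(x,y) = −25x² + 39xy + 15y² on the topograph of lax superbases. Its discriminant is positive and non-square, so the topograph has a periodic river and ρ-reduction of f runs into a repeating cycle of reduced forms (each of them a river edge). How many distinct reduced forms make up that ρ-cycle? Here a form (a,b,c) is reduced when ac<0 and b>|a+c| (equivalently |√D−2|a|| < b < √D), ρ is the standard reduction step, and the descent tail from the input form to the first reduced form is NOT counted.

D = 3021, ⌊√D⌋ = 54
river: ρ → (15,51,-7)
river: ρ → (-7,47,29)
river: ρ → (29,11,-25)
river: ρ → (-25,39,15)
ρ-cycle length = 4 (tail of 0 descent steps not counted)

4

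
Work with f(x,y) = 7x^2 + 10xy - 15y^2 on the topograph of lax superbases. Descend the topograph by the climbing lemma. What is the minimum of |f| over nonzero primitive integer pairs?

river: ρ → (-15,20,2)
river: ρ → (2,20,-15)
river: ρ → (-15,10,7)
river: ρ → (7,18,-7)
river: ρ → (-7,10,15)
river: ρ → (15,20,-2)
river: ρ → (-2,20,15)
river: ρ → (15,10,-7)
river: ρ → (-7,18,7)
river: ρ → (7,10,-15)
closes: descent 0, river 10
min |a| on river = 2

2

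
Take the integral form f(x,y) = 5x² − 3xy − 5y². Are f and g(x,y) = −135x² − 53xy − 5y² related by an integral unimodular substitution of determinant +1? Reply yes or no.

D₁ = 109, D₂ = 109
river cycle of f (length 14): (-5, 3, 5), (5, 7, -3), (-3, 5, 7), (7, 9, -1), (-1, 9, 7), (7, 5, -3), (-3, 7, 5), (5, 3, -5), (-5, 7, 3), (3, 5, -7), … (4 more)
river cycle of g (length 14): (-5, 3, 5), (5, 7, -3), (-3, 5, 7), (7, 9, -1), (-1, 9, 7), (7, 5, -3), (-3, 7, 5), (5, 3, -5), (-5, 7, 3), (3, 5, -7), … (4 more)
cycles coincide ⇒ equivalent

yes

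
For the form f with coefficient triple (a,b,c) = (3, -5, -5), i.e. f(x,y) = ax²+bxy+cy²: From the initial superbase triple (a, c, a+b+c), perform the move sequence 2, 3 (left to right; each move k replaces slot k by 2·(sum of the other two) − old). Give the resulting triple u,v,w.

start (3,-5,-7) = (f(1,0),f(0,1),f(1,1))
replace slot 2: 2·(3+(-7)) − (-5) = -3 → (3,-3,-7)
replace slot 3: 2·(3+(-3)) − (-7) = 7 → (3,-3,7)

3,-3,7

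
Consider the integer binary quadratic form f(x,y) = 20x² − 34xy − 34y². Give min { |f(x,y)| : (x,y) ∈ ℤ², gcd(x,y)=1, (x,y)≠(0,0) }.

descent: ρ → (-34,34,20)  [lands on river]
river: ρ → (20,46,-22)
river: ρ → (-22,42,24)
river: ρ → (24,54,-10)
river: ρ → (-10,46,44)
river: ρ → (44,42,-12)
river: ρ → (-12,54,20)
river: ρ → (20,26,-40)
river: ρ → (-40,54,6)
river: ρ → (6,54,-40)
river: ρ → (-40,26,20)
river: ρ → (20,54,-12)
river: ρ → (-12,42,44)
river: ρ → (44,46,-10)
river: ρ → (-10,54,24)
river: ρ → (24,42,-22)
river: ρ → (-22,46,20)
river: ρ → (20,34,-34)
closes: descent 1, river 18
min |a| on river = 6

6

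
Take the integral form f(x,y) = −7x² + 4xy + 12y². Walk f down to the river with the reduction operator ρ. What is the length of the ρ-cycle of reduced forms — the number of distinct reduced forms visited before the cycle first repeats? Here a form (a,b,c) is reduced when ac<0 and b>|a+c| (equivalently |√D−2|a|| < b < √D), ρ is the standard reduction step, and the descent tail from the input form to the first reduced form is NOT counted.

D = 352, ⌊√D⌋ = 18
descent: ρ → (12,-4,-7)
descent: ρ → (-7,18,1)  [lands on river]
river: ρ → (1,18,-7)
river: ρ → (-7,10,9)
river: ρ → (9,8,-8)
river: ρ → (-8,8,9)
river: ρ → (9,10,-7)
ρ-cycle length = 6 (tail of 2 descent steps not counted)

6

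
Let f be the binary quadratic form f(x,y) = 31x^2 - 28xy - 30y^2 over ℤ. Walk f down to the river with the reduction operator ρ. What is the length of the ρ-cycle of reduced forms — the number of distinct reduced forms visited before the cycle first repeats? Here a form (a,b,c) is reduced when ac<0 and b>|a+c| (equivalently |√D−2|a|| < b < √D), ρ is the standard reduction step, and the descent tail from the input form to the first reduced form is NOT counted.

D = 4504, ⌊√D⌋ = 67
descent: ρ → (-30,28,31)  [lands on river]
river: ρ → (31,34,-27)
river: ρ → (-27,20,38)
river: ρ → (38,56,-9)
river: ρ → (-9,52,50)
river: ρ → (50,48,-11)
river: ρ → (-11,62,15)
river: ρ → (15,58,-19)
river: ρ → (-19,56,18)
river: ρ → (18,52,-25)
river: ρ → (-25,48,22)
river: ρ → (22,40,-33)
river: ρ → (-33,26,29)
river: ρ → (29,32,-30)
ρ-cycle length = 14 (tail of 1 descent step not counted)

14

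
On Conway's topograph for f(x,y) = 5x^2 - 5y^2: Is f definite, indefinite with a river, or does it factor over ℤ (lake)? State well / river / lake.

D = b²−4ac = 0² − 4·5·(-5) = 100
D = 10² is a perfect square ⇒ form factors over ℤ ⇒ lakes

lake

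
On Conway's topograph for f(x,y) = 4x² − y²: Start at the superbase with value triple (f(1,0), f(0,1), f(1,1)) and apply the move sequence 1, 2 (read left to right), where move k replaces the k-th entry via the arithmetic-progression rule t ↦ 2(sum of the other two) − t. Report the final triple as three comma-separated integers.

start (4,-1,3) = (f(1,0),f(0,1),f(1,1))
replace slot 1: 2·((-1)+3) − 4 = 0 → (0,-1,3)
replace slot 2: 2·(0+3) − (-1) = 7 → (0,7,3)

0,7,3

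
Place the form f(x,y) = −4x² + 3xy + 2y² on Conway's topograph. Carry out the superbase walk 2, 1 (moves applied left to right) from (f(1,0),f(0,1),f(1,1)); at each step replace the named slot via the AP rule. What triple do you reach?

start (-4,2,1) = (f(1,0),f(0,1),f(1,1))
replace slot 2: 2·((-4)+1) − 2 = -8 → (-4,-8,1)
replace slot 1: 2·((-8)+1) − (-4) = -10 → (-10,-8,1)

-10,-8,1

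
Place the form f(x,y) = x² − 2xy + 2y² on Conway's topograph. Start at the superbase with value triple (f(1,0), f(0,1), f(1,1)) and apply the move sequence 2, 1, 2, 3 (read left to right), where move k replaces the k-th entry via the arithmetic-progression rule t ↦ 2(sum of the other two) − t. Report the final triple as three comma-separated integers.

start (1,2,1) = (f(1,0),f(0,1),f(1,1))
replace slot 2: 2·(1+1) − 2 = 2 → (1,2,1)
replace slot 1: 2·(2+1) − 1 = 5 → (5,2,1)
replace slot 2: 2·(5+1) − 2 = 10 → (5,10,1)
replace slot 3: 2·(5+10) − 1 = 29 → (5,10,29)

5,10,29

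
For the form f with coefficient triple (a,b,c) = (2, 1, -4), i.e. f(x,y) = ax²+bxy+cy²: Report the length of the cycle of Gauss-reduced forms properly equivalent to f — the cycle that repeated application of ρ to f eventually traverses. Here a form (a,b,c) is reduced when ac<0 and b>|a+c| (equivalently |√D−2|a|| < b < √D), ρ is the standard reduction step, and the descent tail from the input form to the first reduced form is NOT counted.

D = 33, ⌊√D⌋ = 5
descent: ρ → (-4,-1,2)
descent: ρ → (2,5,-1)  [lands on river]
river: ρ → (-1,5,2)
river: ρ → (2,3,-3)
river: ρ → (-3,3,2)
ρ-cycle length = 4 (tail of 2 descent steps not counted)

4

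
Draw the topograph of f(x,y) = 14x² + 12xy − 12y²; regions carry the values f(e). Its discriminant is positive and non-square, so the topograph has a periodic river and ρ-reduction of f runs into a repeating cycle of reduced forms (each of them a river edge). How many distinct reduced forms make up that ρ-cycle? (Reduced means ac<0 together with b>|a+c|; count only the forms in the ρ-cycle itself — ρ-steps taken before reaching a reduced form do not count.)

D = 816, ⌊√D⌋ = 28
river: ρ → (-12,12,14)
river: ρ → (14,16,-10)
river: ρ → (-10,24,6)
river: ρ → (6,24,-10)
river: ρ → (-10,16,14)
river: ρ → (14,12,-12)
ρ-cycle length = 6 (tail of 0 descent steps not counted)

6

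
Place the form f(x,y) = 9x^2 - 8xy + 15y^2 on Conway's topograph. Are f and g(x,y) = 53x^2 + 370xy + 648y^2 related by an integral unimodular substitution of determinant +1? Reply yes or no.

D₁ = -476, D₂ = -476
f: reduced (well bottom): (9,-8,15) with a≤c, −a<b≤a
g: translate: b→52 (≡370 mod 106), so (53,370,648)→(53,52,15)
g: flip: (53,52,15)→(15,-52,53)
g: translate: b→8 (≡-52 mod 30), so (15,-52,53)→(15,8,9)
g: flip: (15,8,9)→(9,-8,15)
g: reduced (well bottom): (9,-8,15) with a≤c, −a<b≤a
reduced forms (9, -8, 15) vs (9, -8, 15) ⇒ equivalent

yes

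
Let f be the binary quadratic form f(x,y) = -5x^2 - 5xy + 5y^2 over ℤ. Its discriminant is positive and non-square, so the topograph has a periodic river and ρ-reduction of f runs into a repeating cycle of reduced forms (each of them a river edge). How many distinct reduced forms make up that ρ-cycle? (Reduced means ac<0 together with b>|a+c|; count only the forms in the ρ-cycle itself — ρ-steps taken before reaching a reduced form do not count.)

D = 125, ⌊√D⌋ = 11
descent: ρ → (5,5,-5)  [lands on river]
river: ρ → (-5,5,5)
ρ-cycle length = 2 (tail of 1 descent step not counted)

2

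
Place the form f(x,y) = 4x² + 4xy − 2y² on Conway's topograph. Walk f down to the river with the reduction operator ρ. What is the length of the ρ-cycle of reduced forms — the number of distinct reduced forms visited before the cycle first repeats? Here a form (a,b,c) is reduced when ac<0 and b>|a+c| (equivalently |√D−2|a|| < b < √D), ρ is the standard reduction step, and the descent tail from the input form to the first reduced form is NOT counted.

D = 48, ⌊√D⌋ = 6
river: ρ → (-2,4,4)
river: ρ → (4,4,-2)
ρ-cycle length = 2 (tail of 0 descent steps not counted)

2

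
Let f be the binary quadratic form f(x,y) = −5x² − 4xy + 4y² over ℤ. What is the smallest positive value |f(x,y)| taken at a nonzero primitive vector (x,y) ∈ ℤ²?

descent: ρ → (4,4,-5)  [lands on river]
river: ρ → (-5,6,3)
river: ρ → (3,6,-5)
river: ρ → (-5,4,4)
closes: descent 1, river 4
min |a| on river = 3

3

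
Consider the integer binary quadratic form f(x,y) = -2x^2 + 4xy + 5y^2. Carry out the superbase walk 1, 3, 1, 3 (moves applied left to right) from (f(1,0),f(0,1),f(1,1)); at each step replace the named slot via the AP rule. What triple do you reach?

start (-2,5,7) = (f(1,0),f(0,1),f(1,1))
replace slot 1: 2·(5+7) − (-2) = 26 → (26,5,7)
replace slot 3: 2·(26+5) − 7 = 55 → (26,5,55)
replace slot 1: 2·(5+55) − 26 = 94 → (94,5,55)
replace slot 3: 2·(94+5) − 55 = 143 → (94,5,143)

94,5,143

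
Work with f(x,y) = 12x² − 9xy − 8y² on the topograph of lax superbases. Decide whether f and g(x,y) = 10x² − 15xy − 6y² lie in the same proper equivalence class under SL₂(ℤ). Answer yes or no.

D₁ = 465, D₂ = 465
river cycle of f (length 10): (-8, 9, 12), (12, 15, -5), (-5, 15, 12), (12, 9, -8), (-8, 7, 13), (13, 19, -2), (-2, 21, 3), (3, 21, -2), (-2, 19, 13), (13, 7, -8)
river cycle of g (length 10): (-6, 15, 10), (10, 5, -11), (-11, 17, 4), (4, 15, -15), (-15, 15, 4), (4, 17, -11), (-11, 5, 10), (10, 15, -6), (-6, 21, 1), (1, 21, -6)
cycles differ ⇒ inequivalent

no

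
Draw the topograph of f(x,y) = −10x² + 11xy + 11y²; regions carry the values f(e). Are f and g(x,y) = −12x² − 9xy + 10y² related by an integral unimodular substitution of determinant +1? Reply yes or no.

D₁ = 561, D₂ = 561
river cycle of f (length 16): (11, 11, -10), (-10, 9, 12), (12, 15, -7), (-7, 13, 14), (14, 15, -6), (-6, 21, 5), (5, 19, -10), (-10, 21, 3), (3, 21, -10), (-10, 19, 5), … (6 more)
river cycle of g (length 16): (10, 9, -12), (-12, 15, 7), (7, 13, -14), (-14, 15, 6), (6, 21, -5), (-5, 19, 10), (10, 21, -3), (-3, 21, 10), (10, 19, -5), (-5, 21, 6), … (6 more)
cycles differ ⇒ inequivalent

no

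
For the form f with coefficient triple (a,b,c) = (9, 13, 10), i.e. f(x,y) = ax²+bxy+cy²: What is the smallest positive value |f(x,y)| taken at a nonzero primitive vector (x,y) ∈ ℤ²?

translate: b→-5 (≡13 mod 18), so (9,13,10)→(9,-5,6)
flip: (9,-5,6)→(6,5,9)
reduced (well bottom): (6,5,9) with a≤c, −a<b≤a
well minimum = a = 6

6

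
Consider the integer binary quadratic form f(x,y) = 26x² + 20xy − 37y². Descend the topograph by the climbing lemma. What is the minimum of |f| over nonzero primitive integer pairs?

river: ρ → (-37,54,9)
river: ρ → (9,54,-37)
river: ρ → (-37,20,26)
river: ρ → (26,32,-31)
river: ρ → (-31,30,27)
river: ρ → (27,24,-34)
river: ρ → (-34,44,17)
river: ρ → (17,58,-13)
river: ρ → (-13,46,41)
river: ρ → (41,36,-18)
river: ρ → (-18,36,41)
river: ρ → (41,46,-13)
river: ρ → (-13,58,17)
river: ρ → (17,44,-34)
river: ρ → (-34,24,27)
river: ρ → (27,30,-31)
river: ρ → (-31,32,26)
river: ρ → (26,20,-37)
closes: descent 0, river 18
min |a| on river = 9

9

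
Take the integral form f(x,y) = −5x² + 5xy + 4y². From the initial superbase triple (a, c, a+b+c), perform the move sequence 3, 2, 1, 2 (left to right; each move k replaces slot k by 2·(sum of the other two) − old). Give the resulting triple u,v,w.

start (-5,4,4) = (f(1,0),f(0,1),f(1,1))
replace slot 3: 2·((-5)+4) − 4 = -6 → (-5,4,-6)
replace slot 2: 2·((-5)+(-6)) − 4 = -26 → (-5,-26,-6)
replace slot 1: 2·((-26)+(-6)) − (-5) = -59 → (-59,-26,-6)
replace slot 2: 2·((-59)+(-6)) − (-26) = -104 → (-59,-104,-6)

-59,-104,-6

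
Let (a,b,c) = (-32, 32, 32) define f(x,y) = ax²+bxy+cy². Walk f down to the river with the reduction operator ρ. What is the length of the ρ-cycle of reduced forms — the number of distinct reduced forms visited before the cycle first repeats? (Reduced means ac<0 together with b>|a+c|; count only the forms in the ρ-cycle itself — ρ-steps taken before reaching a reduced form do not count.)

D = 5120, ⌊√D⌋ = 71
river: ρ → (32,32,-32)
river: ρ → (-32,32,32)
ρ-cycle length = 2 (tail of 0 descent steps not counted)

2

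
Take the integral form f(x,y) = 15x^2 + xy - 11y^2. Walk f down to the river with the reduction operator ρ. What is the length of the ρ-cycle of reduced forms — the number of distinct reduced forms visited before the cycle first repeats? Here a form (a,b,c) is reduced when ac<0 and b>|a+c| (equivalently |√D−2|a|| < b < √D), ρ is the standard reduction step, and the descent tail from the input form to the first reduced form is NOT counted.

D = 661, ⌊√D⌋ = 25
descent: ρ → (-11,21,5)  [lands on river]
river: ρ → (5,19,-15)
river: ρ → (-15,11,9)
river: ρ → (9,25,-1)
river: ρ → (-1,25,9)
river: ρ → (9,11,-15)
river: ρ → (-15,19,5)
river: ρ → (5,21,-11)
river: ρ → (-11,23,3)
river: ρ → (3,25,-3)
river: ρ → (-3,23,11)
river: ρ → (11,21,-5)
river: ρ → (-5,19,15)
river: ρ → (15,11,-9)
river: ρ → (-9,25,1)
river: ρ → (1,25,-9)
river: ρ → (-9,11,15)
river: ρ → (15,19,-5)
river: ρ → (-5,21,11)
river: ρ → (11,23,-3)
river: ρ → (-3,25,3)
river: ρ → (3,23,-11)
ρ-cycle length = 22 (tail of 1 descent step not counted)

22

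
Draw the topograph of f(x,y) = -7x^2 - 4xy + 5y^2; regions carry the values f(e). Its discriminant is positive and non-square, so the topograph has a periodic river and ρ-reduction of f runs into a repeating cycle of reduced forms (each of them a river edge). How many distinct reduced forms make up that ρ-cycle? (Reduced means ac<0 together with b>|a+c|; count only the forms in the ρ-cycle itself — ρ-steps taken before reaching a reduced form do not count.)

D = 156, ⌊√D⌋ = 12
descent: ρ → (5,4,-7)  [lands on river]
river: ρ → (-7,10,2)
river: ρ → (2,10,-7)
river: ρ → (-7,4,5)
river: ρ → (5,6,-6)
river: ρ → (-6,6,5)
ρ-cycle length = 6 (tail of 1 descent step not counted)

6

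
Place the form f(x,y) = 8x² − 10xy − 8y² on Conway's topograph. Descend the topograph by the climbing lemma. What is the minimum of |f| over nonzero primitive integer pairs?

descent: ρ → (-8,10,8)  [lands on river]
river: ρ → (8,6,-10)
river: ρ → (-10,14,4)
river: ρ → (4,18,-2)
river: ρ → (-2,18,4)
river: ρ → (4,14,-10)
river: ρ → (-10,6,8)
river: ρ → (8,10,-8)
river: ρ → (-8,6,10)
river: ρ → (10,14,-4)
river: ρ → (-4,18,2)
river: ρ → (2,18,-4)
river: ρ → (-4,14,10)
river: ρ → (10,6,-8)
closes: descent 1, river 14
min |a| on river = 2

2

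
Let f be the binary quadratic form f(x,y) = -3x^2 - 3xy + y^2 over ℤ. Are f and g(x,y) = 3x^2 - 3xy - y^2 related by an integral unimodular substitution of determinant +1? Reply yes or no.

D₁ = 21, D₂ = 21
river cycle of f (length 2): (1, 3, -3), (-3, 3, 1)
river cycle of g (length 2): (-1, 3, 3), (3, 3, -1)
cycles differ ⇒ inequivalent

no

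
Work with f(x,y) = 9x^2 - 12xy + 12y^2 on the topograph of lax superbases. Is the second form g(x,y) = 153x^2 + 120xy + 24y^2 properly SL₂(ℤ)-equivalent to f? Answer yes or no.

D₁ = -288, D₂ = -288
f: translate: b→6 (≡-12 mod 18), so (9,-12,12)→(9,6,9)
f: reduced (well bottom): (9,6,9) with a≤c, −a<b≤a
g: flip: (153,120,24)→(24,-120,153)
g: translate: b→24 (≡-120 mod 48), so (24,-120,153)→(24,24,9)
g: flip: (24,24,9)→(9,-24,24)
g: translate: b→-6 (≡-24 mod 18), so (9,-24,24)→(9,-6,9)
g: flip: (9,-6,9)→(9,6,9)
g: reduced (well bottom): (9,6,9) with a≤c, −a<b≤a
reduced forms (9, 6, 9) vs (9, 6, 9) ⇒ equivalent

yes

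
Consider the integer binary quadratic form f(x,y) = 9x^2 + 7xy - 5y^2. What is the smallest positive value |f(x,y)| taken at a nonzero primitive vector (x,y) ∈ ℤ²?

river: ρ → (-5,13,3)
river: ρ → (3,11,-9)
river: ρ → (-9,7,5)
river: ρ → (5,13,-3)
river: ρ → (-3,11,9)
river: ρ → (9,7,-5)
closes: descent 0, river 6
min |a| on river = 3

3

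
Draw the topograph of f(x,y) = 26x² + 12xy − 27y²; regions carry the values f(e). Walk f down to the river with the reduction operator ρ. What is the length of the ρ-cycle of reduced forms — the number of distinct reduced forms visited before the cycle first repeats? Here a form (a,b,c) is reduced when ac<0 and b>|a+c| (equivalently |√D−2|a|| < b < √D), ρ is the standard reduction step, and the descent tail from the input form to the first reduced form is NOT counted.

D = 2952, ⌊√D⌋ = 54
river: ρ → (-27,42,11)
river: ρ → (11,46,-19)
river: ρ → (-19,30,27)
river: ρ → (27,24,-22)
river: ρ → (-22,20,29)
river: ρ → (29,38,-13)
river: ρ → (-13,40,26)
river: ρ → (26,12,-27)
ρ-cycle length = 8 (tail of 0 descent steps not counted)

8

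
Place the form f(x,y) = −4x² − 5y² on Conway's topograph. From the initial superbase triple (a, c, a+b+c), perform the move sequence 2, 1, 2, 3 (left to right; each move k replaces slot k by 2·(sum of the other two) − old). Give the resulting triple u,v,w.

start (-4,-5,-9) = (f(1,0),f(0,1),f(1,1))
replace slot 2: 2·((-4)+(-9)) − (-5) = -21 → (-4,-21,-9)
replace slot 1: 2·((-21)+(-9)) − (-4) = -56 → (-56,-21,-9)
replace slot 2: 2·((-56)+(-9)) − (-21) = -109 → (-56,-109,-9)
replace slot 3: 2·((-56)+(-109)) − (-9) = -321 → (-56,-109,-321)

-56,-109,-321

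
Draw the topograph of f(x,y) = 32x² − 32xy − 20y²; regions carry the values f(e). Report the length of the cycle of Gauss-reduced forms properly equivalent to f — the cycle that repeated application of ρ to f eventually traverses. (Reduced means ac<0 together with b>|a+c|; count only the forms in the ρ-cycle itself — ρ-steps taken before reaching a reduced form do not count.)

D = 3584, ⌊√D⌋ = 59
descent: ρ → (-20,32,32)  [lands on river]
river: ρ → (32,32,-20)
river: ρ → (-20,48,16)
river: ρ → (16,48,-20)
ρ-cycle length = 4 (tail of 1 descent step not counted)

4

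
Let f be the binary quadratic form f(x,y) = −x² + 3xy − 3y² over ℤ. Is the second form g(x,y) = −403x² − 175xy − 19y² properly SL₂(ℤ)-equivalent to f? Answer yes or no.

D₁ = -3, D₂ = -3
f is negative-definite; reduce −f:
−f: translate: b→1 (≡-3 mod 2), so (1,-3,3)→(1,1,1)
−f: reduced (well bottom): (1,1,1) with a≤c, −a<b≤a
flip sign back: reduced form of f is (-1,-1,-1)
g is negative-definite; reduce −g:
−g: flip: (403,175,19)→(19,-175,403)
−g: translate: b→15 (≡-175 mod 38), so (19,-175,403)→(19,15,3)
−g: flip: (19,15,3)→(3,-15,19)
−g: translate: b→3 (≡-15 mod 6), so (3,-15,19)→(3,3,1)
−g: flip: (3,3,1)→(1,-3,3)
−g: translate: b→1 (≡-3 mod 2), so (1,-3,3)→(1,1,1)
−g: reduced (well bottom): (1,1,1) with a≤c, −a<b≤a
flip sign back: reduced form of g is (-1,-1,-1)
reduced forms (-1, -1, -1) vs (-1, -1, -1) ⇒ equivalent

yes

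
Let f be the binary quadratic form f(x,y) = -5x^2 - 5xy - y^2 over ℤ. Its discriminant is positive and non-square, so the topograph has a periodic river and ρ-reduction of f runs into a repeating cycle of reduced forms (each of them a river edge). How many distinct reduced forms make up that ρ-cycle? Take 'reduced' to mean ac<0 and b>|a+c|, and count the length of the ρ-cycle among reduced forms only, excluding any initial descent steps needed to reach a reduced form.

D = 5, ⌊√D⌋ = 2
descent: ρ → (-1,1,1)  [lands on river]
river: ρ → (1,1,-1)
ρ-cycle length = 2 (tail of 1 descent step not counted)

2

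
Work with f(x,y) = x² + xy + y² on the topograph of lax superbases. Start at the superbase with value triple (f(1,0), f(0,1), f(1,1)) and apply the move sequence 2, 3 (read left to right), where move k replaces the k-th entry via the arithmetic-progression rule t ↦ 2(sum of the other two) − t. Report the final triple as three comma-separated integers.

start (1,1,3) = (f(1,0),f(0,1),f(1,1))
replace slot 2: 2·(1+3) − 1 = 7 → (1,7,3)
replace slot 3: 2·(1+7) − 3 = 13 → (1,7,13)

1,7,13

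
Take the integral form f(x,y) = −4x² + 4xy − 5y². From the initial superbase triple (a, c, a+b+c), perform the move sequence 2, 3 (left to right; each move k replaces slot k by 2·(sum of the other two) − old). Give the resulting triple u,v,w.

start (-4,-5,-5) = (f(1,0),f(0,1),f(1,1))
replace slot 2: 2·((-4)+(-5)) − (-5) = -13 → (-4,-13,-5)
replace slot 3: 2·((-4)+(-13)) − (-5) = -29 → (-4,-13,-29)

-4,-13,-29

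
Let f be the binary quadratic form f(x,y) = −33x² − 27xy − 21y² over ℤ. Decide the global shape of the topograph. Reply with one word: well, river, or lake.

D = b²−4ac = (-27)² − 4·(-33)·(-21) = -2043
D < 0 ⇒ definite ⇒ every region one sign ⇒ single well

well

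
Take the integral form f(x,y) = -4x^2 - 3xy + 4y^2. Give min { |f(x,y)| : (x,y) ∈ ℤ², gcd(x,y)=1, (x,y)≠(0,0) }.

descent: ρ → (4,3,-4)  [lands on river]
river: ρ → (-4,5,3)
river: ρ → (3,7,-2)
river: ρ → (-2,5,6)
river: ρ → (6,7,-1)
river: ρ → (-1,7,6)
river: ρ → (6,5,-2)
river: ρ → (-2,7,3)
river: ρ → (3,5,-4)
river: ρ → (-4,3,4)
river: ρ → (4,5,-3)
river: ρ → (-3,7,2)
river: ρ → (2,5,-6)
river: ρ → (-6,7,1)
river: ρ → (1,7,-6)
river: ρ → (-6,5,2)
river: ρ → (2,7,-3)
river: ρ → (-3,5,4)
closes: descent 1, river 18
min |a| on river = 1

1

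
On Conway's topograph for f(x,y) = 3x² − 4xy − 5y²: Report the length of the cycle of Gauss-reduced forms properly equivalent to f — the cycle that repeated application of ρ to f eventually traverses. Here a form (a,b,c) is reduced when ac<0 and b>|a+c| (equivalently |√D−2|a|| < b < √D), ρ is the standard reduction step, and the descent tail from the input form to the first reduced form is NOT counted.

D = 76, ⌊√D⌋ = 8
descent: ρ → (-5,4,3)  [lands on river]
river: ρ → (3,8,-1)
river: ρ → (-1,8,3)
river: ρ → (3,4,-5)
river: ρ → (-5,6,2)
river: ρ → (2,6,-5)
ρ-cycle length = 6 (tail of 1 descent step not counted)

6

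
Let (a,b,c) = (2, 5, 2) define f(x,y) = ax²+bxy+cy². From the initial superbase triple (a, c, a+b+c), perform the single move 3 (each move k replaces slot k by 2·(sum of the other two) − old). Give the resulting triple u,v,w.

start (2,2,9) = (f(1,0),f(0,1),f(1,1))
replace slot 3: 2·(2+2) − 9 = -1 → (2,2,-1)

2,2,-1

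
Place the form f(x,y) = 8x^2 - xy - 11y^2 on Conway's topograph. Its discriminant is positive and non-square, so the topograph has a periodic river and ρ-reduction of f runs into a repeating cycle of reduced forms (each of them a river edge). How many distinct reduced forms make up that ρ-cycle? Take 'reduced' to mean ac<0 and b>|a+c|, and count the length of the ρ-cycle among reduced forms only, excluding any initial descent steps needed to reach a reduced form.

D = 353, ⌊√D⌋ = 18
descent: ρ → (-11,1,8)
descent: ρ → (8,15,-4)  [lands on river]
river: ρ → (-4,17,4)
river: ρ → (4,15,-8)
river: ρ → (-8,17,2)
river: ρ → (2,15,-16)
river: ρ → (-16,17,1)
river: ρ → (1,17,-16)
river: ρ → (-16,15,2)
river: ρ → (2,17,-8)
river: ρ → (-8,15,4)
river: ρ → (4,17,-4)
river: ρ → (-4,15,8)
river: ρ → (8,17,-2)
river: ρ → (-2,15,16)
river: ρ → (16,17,-1)
river: ρ → (-1,17,16)
river: ρ → (16,15,-2)
river: ρ → (-2,17,8)
ρ-cycle length = 18 (tail of 2 descent steps not counted)

18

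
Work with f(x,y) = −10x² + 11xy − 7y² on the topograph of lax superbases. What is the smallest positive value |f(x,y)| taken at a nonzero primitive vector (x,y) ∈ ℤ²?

translate: b→9 (≡-11 mod 20), so (10,-11,7)→(10,9,6)
flip: (10,9,6)→(6,-9,10)
translate: b→3 (≡-9 mod 12), so (6,-9,10)→(6,3,7)
reduced (well bottom): (6,3,7) with a≤c, −a<b≤a
well minimum |f| = |-6| = 6 (negative-definite)

6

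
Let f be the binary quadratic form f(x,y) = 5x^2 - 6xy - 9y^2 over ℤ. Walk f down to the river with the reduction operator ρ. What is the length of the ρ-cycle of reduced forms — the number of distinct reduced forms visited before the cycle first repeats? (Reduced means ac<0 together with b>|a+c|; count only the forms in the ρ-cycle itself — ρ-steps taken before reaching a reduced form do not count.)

D = 216, ⌊√D⌋ = 14
descent: ρ → (-9,6,5)  [lands on river]
river: ρ → (5,14,-1)
river: ρ → (-1,14,5)
river: ρ → (5,6,-9)
river: ρ → (-9,12,2)
river: ρ → (2,12,-9)
ρ-cycle length = 6 (tail of 1 descent step not counted)

6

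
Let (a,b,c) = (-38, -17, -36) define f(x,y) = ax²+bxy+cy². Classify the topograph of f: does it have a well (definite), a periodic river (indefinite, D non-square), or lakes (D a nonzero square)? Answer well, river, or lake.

D = b²−4ac = (-17)² − 4·(-38)·(-36) = -5183
D < 0 ⇒ definite ⇒ every region one sign ⇒ single well

well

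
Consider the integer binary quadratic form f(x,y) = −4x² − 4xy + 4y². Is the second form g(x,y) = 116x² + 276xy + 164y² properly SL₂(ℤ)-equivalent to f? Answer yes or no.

D₁ = 80, D₂ = 80
river cycle of f (length 2): (4, 4, -4), (-4, 4, 4)
river cycle of g (length 2): (4, 4, -4), (-4, 4, 4)
cycles coincide ⇒ equivalent

yes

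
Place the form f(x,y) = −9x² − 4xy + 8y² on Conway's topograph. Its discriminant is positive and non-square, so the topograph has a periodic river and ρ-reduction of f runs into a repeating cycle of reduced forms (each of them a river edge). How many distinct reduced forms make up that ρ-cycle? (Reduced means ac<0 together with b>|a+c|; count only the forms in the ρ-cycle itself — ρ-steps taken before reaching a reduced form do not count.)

D = 304, ⌊√D⌋ = 17
descent: ρ → (8,4,-9)  [lands on river]
river: ρ → (-9,14,3)
river: ρ → (3,16,-4)
river: ρ → (-4,16,3)
river: ρ → (3,14,-9)
river: ρ → (-9,4,8)
river: ρ → (8,12,-5)
river: ρ → (-5,8,12)
river: ρ → (12,16,-1)
river: ρ → (-1,16,12)
river: ρ → (12,8,-5)
river: ρ → (-5,12,8)
ρ-cycle length = 12 (tail of 1 descent step not counted)

12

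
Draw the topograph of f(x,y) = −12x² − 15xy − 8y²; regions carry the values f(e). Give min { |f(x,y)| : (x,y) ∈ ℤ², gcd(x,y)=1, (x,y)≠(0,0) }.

translate: b→-9 (≡15 mod 24), so (12,15,8)→(12,-9,5)
flip: (12,-9,5)→(5,9,12)
translate: b→-1 (≡9 mod 10), so (5,9,12)→(5,-1,8)
reduced (well bottom): (5,-1,8) with a≤c, −a<b≤a
well minimum |f| = |-5| = 5 (negative-definite)

5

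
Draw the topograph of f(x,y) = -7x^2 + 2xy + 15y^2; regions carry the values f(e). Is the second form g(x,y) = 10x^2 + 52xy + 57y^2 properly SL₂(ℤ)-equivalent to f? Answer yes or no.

D₁ = 424, D₂ = 424
river cycle of f (length 18): (-7, 16, 6), (6, 20, -1), (-1, 20, 6), (6, 16, -7), (-7, 12, 10), (10, 8, -9), (-9, 10, 9), (9, 8, -10), (-10, 12, 7), (7, 16, -6), … (8 more)
river cycle of g (length 18): (10, 12, -7), (-7, 16, 6), (6, 20, -1), (-1, 20, 6), (6, 16, -7), (-7, 12, 10), (10, 8, -9), (-9, 10, 9), (9, 8, -10), (-10, 12, 7), … (8 more)
cycles coincide ⇒ equivalent

yes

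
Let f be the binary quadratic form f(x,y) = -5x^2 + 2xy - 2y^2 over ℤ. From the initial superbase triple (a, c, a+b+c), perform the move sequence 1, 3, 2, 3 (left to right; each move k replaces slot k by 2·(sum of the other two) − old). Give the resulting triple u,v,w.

start (-5,-2,-5) = (f(1,0),f(0,1),f(1,1))
replace slot 1: 2·((-2)+(-5)) − (-5) = -9 → (-9,-2,-5)
replace slot 3: 2·((-9)+(-2)) − (-5) = -17 → (-9,-2,-17)
replace slot 2: 2·((-9)+(-17)) − (-2) = -50 → (-9,-50,-17)
replace slot 3: 2·((-9)+(-50)) − (-17) = -101 → (-9,-50,-101)

-9,-50,-101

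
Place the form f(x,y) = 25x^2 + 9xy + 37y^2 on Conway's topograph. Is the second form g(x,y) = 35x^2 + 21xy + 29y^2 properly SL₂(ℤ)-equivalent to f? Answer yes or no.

D₁ = -3619, D₂ = -3619
f: reduced (well bottom): (25,9,37) with a≤c, −a<b≤a
g: flip: (35,21,29)→(29,-21,35)
g: reduced (well bottom): (29,-21,35) with a≤c, −a<b≤a
reduced forms (25, 9, 37) vs (29, -21, 35) ⇒ inequivalent

no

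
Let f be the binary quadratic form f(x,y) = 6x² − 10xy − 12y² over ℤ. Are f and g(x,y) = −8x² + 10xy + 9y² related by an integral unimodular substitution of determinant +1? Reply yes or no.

D₁ = 388, D₂ = 388
river cycle of f (length 18): (-12, 10, 6), (6, 14, -8), (-8, 18, 2), (2, 18, -8), (-8, 14, 6), (6, 10, -12), (-12, 14, 4), (4, 18, -4), (-4, 14, 12), (12, 10, -6), … (8 more)
river cycle of g (length 22): (9, 8, -9), (-9, 10, 8), (8, 6, -11), (-11, 16, 3), (3, 14, -16), (-16, 18, 1), (1, 18, -16), (-16, 14, 3), (3, 16, -11), (-11, 6, 8), … (12 more)
cycles differ ⇒ inequivalent

no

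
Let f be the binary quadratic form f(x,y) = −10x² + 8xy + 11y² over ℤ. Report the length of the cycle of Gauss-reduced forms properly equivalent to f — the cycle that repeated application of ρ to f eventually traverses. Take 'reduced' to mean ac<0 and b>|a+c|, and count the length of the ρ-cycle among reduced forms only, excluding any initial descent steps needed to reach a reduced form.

D = 504, ⌊√D⌋ = 22
river: ρ → (11,14,-7)
river: ρ → (-7,14,11)
river: ρ → (11,8,-10)
river: ρ → (-10,12,9)
river: ρ → (9,6,-13)
river: ρ → (-13,20,2)
river: ρ → (2,20,-13)
river: ρ → (-13,6,9)
river: ρ → (9,12,-10)
river: ρ → (-10,8,11)
ρ-cycle length = 10 (tail of 0 descent steps not counted)

10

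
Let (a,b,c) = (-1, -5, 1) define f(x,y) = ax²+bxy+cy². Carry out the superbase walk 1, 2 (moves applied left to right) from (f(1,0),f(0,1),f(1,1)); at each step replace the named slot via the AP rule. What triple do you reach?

start (-1,1,-5) = (f(1,0),f(0,1),f(1,1))
replace slot 1: 2·(1+(-5)) − (-1) = -7 → (-7,1,-5)
replace slot 2: 2·((-7)+(-5)) − 1 = -25 → (-7,-25,-5)

-7,-25,-5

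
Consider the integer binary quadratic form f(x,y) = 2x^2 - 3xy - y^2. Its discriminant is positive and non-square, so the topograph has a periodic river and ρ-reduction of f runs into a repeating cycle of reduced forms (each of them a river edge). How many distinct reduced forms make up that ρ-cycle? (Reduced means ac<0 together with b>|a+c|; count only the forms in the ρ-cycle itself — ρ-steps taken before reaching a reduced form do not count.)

D = 17, ⌊√D⌋ = 4
descent: ρ → (-1,3,2)  [lands on river]
river: ρ → (2,1,-2)
river: ρ → (-2,3,1)
river: ρ → (1,3,-2)
river: ρ → (-2,1,2)
river: ρ → (2,3,-1)
ρ-cycle length = 6 (tail of 1 descent step not counted)

6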